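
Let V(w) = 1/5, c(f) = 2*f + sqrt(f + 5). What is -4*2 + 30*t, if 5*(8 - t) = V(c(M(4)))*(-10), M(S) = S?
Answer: 244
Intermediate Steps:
c(f) = sqrt(5 + f) + 2*f (c(f) = 2*f + sqrt(5 + f) = sqrt(5 + f) + 2*f)
V(w) = 1/5
t = 42/5 (t = 8 - (-10)/25 = 8 - 1/5*(-2) = 8 + 2/5 = 42/5 ≈ 8.4000)
-4*2 + 30*t = -4*2 + 30*(42/5) = -8 + 252 = 244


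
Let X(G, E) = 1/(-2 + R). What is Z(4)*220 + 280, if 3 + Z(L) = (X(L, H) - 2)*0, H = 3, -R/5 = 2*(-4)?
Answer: -380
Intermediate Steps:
R = 40 (R = -10*(-4) = -5*(-8) = 40)
X(G, E) = 1/38 (X(G, E) = 1/(-2 + 40) = 1/38)
Z(L) = -3 (Z(L) = -3 + (1/38 - 2)*0 = -3 - 75/38*0 = -3 + 0 = -3)
Z(4)*220 + 280 = -3*220 + 280 = -660 + 280 = -380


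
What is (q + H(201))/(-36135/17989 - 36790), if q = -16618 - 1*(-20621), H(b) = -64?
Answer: -70858671/661851445 ≈ -0.10706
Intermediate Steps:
q = 4003 (q = -16618 + 20621 = 4003)
(q + H(201))/(-36135/17989 - 36790) = (4003 - 64)/(-36135/17989 - 36790) = 3939/(-36135*1/17989 - 36790) = 3939/(-36135/17989 - 36790) = 3939/(-661851445/17989) = 3939*(-17989/661851445) = -70858671/661851445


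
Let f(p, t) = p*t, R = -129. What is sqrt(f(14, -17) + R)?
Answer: I*sqrt(367) ≈ 19.157*I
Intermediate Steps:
sqrt(f(14, -17) + R) = sqrt(14*(-17) - 129) = sqrt(-238 - 129) = sqrt(-367) = I*sqrt(367)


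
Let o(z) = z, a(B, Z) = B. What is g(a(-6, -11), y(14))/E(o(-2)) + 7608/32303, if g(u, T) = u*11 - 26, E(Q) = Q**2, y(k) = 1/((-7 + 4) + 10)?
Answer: -735361/32303 ≈ -22.764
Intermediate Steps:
y(k) = 1/7 (y(k) = 1/(-3 + 10) = 1/7)
g(u, T) = -26 + 11*u (g(u, T) = 11*u - 26 = -26 + 11*u)
g(a(-6, -11), y(14))/E(o(-2)) + 7608/32303 = (-26 + 11*(-6))/((-2)**2) + 7608/32303 = (-26 - 66)/4 + 7608*(1/32303) = -92*1/4 + 7608/32303 = -23 + 7608/32303 = -735361/32303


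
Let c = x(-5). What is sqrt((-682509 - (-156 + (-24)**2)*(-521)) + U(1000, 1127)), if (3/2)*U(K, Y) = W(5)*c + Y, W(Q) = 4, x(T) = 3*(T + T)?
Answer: I*sqrt(4167159)/3 ≈ 680.45*I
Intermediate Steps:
x(T) = 6*T (x(T) = 3*(2*T) = 6*T)
c = -30 (c = 6*(-5) = -30)
U(K, Y) = -80 + 2*Y/3 (U(K, Y) = 2*(4*(-30) + Y)/3 = 2*(-120 + Y)/3 = -80 + 2*Y/3)
sqrt((-682509 - (-156 + (-24)**2)*(-521)) + U(1000, 1127)) = sqrt((-682509 - (-156 + (-24)**2)*(-521)) + (-80 + (2/3)*1127)) = sqrt((-682509 - (-156 + 576)*(-521)) + (-80 + 2254/3)) = sqrt((-682509 - 420*(-521)) + 2014/3) = sqrt((-682509 - 1*(-218820)) + 2014/3) = sqrt((-682509 + 218820) + 2014/3) = sqrt(-463689 + 2014/3) = sqrt(-1389053/3) = I*sqrt(4167159)/3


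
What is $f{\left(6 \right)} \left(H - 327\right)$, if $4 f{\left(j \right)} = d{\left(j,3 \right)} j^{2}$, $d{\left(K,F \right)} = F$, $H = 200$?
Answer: $-3429$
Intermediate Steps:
$f{\left(j \right)} = \frac{3 j^{2}}{4}$
$f{\left(6 \right)} \left(H - 327\right) = \frac{3 \cdot 6^{2}}{4} \left(200 - 327\right) = \frac{3}{4} \cdot 36 \left(200 - 327\right) = 27 \left(200 - 327\right) = 27 \left(-127\right) = -3429$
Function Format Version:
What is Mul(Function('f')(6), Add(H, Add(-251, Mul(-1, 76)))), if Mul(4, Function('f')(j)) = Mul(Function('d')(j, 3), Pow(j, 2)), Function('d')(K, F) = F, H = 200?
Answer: -3429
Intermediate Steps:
Function('f')(j) = Mul(Rational(3, 4), Pow(j, 2)) (Function('f')(j) = Mul(Rational(1, 4), Mul(3, Pow(j, 2))) = Mul(Rational(3, 4), Pow(j, 2)))
Mul(Function('f')(6), Add(H, Add(-251, Mul(-1, 76)))) = Mul(Mul(Rational(3, 4), Pow(6, 2)), Add(200, Add(-251, Mul(-1, 76)))) = Mul(Mul(Rational(3, 4), 36), Add(200, Add(-251, -76))) = Mul(27, Add(200, -327)) = Mul(27, -127) = -3429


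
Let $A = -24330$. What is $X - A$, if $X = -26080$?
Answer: $-1750$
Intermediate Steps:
$X - A = -26080 - -24330 = -26080 + 24330 = -1750$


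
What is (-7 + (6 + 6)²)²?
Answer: 18769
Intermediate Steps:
(-7 + (6 + 6)²)² = (-7 + 12²)² = (-7 + 144)² = 137² = 18769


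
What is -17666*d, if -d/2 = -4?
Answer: -141328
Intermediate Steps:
d = 8 (d = -2*(-4) = 8)
-17666*d = -17666*8 = -141328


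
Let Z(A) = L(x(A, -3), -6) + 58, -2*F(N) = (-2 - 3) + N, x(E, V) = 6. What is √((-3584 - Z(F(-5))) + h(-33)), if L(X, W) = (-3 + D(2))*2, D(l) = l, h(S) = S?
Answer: I*√3673 ≈ 60.605*I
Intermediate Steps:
F(N) = 5/2 - N/2 (F(N) = -((-2 - 3) + N)/2 = -(-5 + N)/2 = 5/2 - N/2)
L(X, W) = -2 (L(X, W) = (-3 + 2)*2 = -1*2 = -2)
Z(A) = 56 (Z(A) = -2 + 58 = 56)
√((-3584 - Z(F(-5))) + h(-33)) = √((-3584 - 1*56) - 33) = √((-3584 - 56) - 33) = √(-3640 - 33) = √(-3673) = I*√3673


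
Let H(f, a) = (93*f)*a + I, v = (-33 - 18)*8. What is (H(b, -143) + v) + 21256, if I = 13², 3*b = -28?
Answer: 145141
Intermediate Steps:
b = -28/3 (b = (⅓)*(-28) = -28/3 ≈ -9.3333)
I = 169
v = -408 (v = -51*8 = -408)
H(f, a) = 169 + 93*a*f (H(f, a) = (93*f)*a + 169 = 93*a*f + 169 = 169 + 93*a*f)
(H(b, -143) + v) + 21256 = ((169 + 93*(-143)*(-28/3)) - 408) + 21256 = ((169 + 124124) - 408) + 21256 = (124293 - 408) + 21256 = 123885 + 21256 = 145141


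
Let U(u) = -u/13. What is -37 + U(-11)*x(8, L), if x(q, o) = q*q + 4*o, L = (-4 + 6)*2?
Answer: 399/13 ≈ 30.692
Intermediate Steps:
L = 4 (L = 2*2 = 4)
x(q, o) = q**2 + 4*o
U(u) = -u/13
-37 + U(-11)*x(8, L) = -37 + (-1/13*(-11))*(8**2 + 4*4) = -37 + 11*(64 + 16)/13 = -37 + (11/13)*80 = -37 + 880/13 = 399/13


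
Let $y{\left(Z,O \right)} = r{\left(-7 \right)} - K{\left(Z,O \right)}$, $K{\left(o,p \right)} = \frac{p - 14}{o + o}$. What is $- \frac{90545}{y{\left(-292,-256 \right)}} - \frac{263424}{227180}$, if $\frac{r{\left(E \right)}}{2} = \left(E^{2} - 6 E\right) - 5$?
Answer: $- \frac{115762278268}{218831135} \approx -529.0$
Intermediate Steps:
$K{\left(o,p \right)} = \frac{-14 + p}{2 o}$
$r{\left(E \right)} = -10 - 12 E + 2 E^{2}$ ($r{\left(E \right)} = 2 \left(\left(E^{2} - 6 E\right) - 5\right) = 2 \left(-5 + E^{2} - 6 E\right) = -10 - 12 E + 2 E^{2}$)
$y{\left(Z,O \right)} = 172 - \frac{-14 + O}{2 Z}$ ($y{\left(Z,O \right)} = \left(-10 - -84 + 2 \left(-7\right)^{2}\right) - \frac{-14 + O}{2 Z} = \left(-10 + 84 + 2 \cdot 49\right) - \frac{-14 + O}{2 Z} = \left(-10 + 84 + 98\right) - \frac{-14 + O}{2 Z} = 172 - \frac{-14 + O}{2 Z}$)
$- \frac{90545}{y{\left(-292,-256 \right)}} - \frac{263424}{227180} = - \frac{90545}{\frac{1}{2} \frac{1}{-292} \left(14 - -256 + 344 \left(-292\right)\right)} - \frac{263424}{227180} = - \frac{90545}{\frac{1}{2} \left(- \frac{1}{292}\right) \left(14 + 256 - 100448\right)} - \frac{65856}{56795} = - \frac{90545}{\frac{1}{2} \left(- \frac{1}{292}\right) \left(-100178\right)} - \frac{65856}{56795} = - \frac{90545}{\frac{50089}{292}} - \frac{65856}{56795} = \left(-90545\right) \frac{292}{50089} - \frac{65856}{56795} = - \frac{2033780}{3853} - \frac{65856}{56795} = - \frac{115762278268}{218831135}$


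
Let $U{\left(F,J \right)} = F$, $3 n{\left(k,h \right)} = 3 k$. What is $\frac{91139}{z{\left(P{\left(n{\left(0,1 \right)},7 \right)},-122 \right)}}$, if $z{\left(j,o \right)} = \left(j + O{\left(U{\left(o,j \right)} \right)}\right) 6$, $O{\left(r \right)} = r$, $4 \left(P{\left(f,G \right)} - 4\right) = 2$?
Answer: $- \frac{91139}{705} \approx -129.28$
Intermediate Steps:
$n{\left(k,h \right)} = k$ ($n{\left(k,h \right)} = \frac{3 k}{3} = k$)
$P{\left(f,G \right)} = \frac{9}{2}$ ($P{\left(f,G \right)} = 4 + \frac{1}{4} \cdot 2 = 4 + \frac{1}{2} = \frac{9}{2}$)
$z{\left(j,o \right)} = 6 j + 6 o$ ($z{\left(j,o \right)} = \left(j + o\right) 6 = 6 j + 6 o$)
$\frac{91139}{z{\left(P{\left(n{\left(0,1 \right)},7 \right)},-122 \right)}} = \frac{91139}{6 \cdot \frac{9}{2} + 6 \left(-122\right)} = \frac{91139}{27 - 732} = \frac{91139}{-705} = 91139 \left(- \frac{1}{705}\right) = - \frac{91139}{705}$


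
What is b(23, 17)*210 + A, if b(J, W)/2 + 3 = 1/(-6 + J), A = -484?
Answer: -29228/17 ≈ -1719.3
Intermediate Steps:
b(J, W) = -6 + 2/(-6 + J)
b(23, 17)*210 + A = (2*(19 - 3*23)/(-6 + 23))*210 - 484 = (2*(19 - 69)/17)*210 - 484 = (2*(1/17)*(-50))*210 - 484 = -100/17*210 - 484 = -21000/17 - 484 = -29228/17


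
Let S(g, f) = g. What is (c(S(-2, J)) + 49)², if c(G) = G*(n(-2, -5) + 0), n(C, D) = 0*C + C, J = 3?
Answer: 2809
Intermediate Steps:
n(C, D) = C (n(C, D) = 0 + C = C)
c(G) = -2*G (c(G) = G*(-2 + 0) = G*(-2) = -2*G)
(c(S(-2, J)) + 49)² = (-2*(-2) + 49)² = (4 + 49)² = 53² = 2809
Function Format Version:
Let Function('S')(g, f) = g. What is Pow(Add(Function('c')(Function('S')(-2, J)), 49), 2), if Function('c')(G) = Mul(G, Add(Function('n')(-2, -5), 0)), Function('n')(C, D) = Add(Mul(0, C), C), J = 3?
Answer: 2809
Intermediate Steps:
Function('n')(C, D) = C (Function('n')(C, D) = Add(0, C) = C)
Function('c')(G) = Mul(-2, G) (Function('c')(G) = Mul(G, Add(-2, 0)) = Mul(G, -2) = Mul(-2, G))
Pow(Add(Function('c')(Function('S')(-2, J)), 49), 2) = Pow(Add(Mul(-2, -2), 49), 2) = Pow(Add(4, 49), 2) = Pow(53, 2) = 2809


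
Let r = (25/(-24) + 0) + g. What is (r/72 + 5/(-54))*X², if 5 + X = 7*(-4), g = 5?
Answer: -7865/192 ≈ -40.964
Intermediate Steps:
r = 95/24 (r = (25/(-24) + 0) + 5 = (25*(-1/24) + 0) + 5 = (-25/24 + 0) + 5 = -25/24 + 5 = 95/24 ≈ 3.9583)
X = -33 (X = -5 + 7*(-4) = -5 - 28 = -33)
(r/72 + 5/(-54))*X² = ((95/24)/72 + 5/(-54))*(-33)² = ((95/24)*(1/72) + 5*(-1/54))*1089 = (95/1728 - 5/54)*1089 = -65/1728*1089 = -7865/192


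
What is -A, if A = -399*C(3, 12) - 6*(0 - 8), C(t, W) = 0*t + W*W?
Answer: 57408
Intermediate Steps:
C(t, W) = W² (C(t, W) = 0 + W² = W²)
A = -57408 (A = -399*12² - 6*(0 - 8) = -399*144 - 6*(-8) = -57456 + 48 = -57408)
-A = -1*(-57408) = 57408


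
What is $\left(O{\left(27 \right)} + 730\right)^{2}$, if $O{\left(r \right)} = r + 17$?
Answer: $599076$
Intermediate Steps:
$O{\left(r \right)} = 17 + r$
$\left(O{\left(27 \right)} + 730\right)^{2} = \left(\left(17 + 27\right) + 730\right)^{2} = \left(44 + 730\right)^{2} = 774^{2} = 599076$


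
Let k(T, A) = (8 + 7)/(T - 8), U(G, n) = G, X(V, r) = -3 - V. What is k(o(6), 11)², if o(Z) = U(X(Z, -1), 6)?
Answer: 225/289 ≈ 0.77855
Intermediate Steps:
o(Z) = -3 - Z
k(T, A) = 15/(-8 + T)
k(o(6), 11)² = (15/(-8 + (-3 - 1*6)))² = (15/(-8 + (-3 - 6)))² = (15/(-8 - 9))² = (15/(-17))² = (15*(-1/17))² = (-15/17)² = 225/289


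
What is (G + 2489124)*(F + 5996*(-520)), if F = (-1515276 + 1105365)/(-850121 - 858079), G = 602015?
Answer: -5487833566371112457/569400 ≈ -9.6379e+12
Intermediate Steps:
F = 136637/569400 (F = -409911/(-1708200) = -409911*(-1/1708200) = 136637/569400 ≈ 0.23997)
(G + 2489124)*(F + 5996*(-520)) = (602015 + 2489124)*(136637/569400 + 5996*(-520)) = 3091139*(136637/569400 - 3117920) = 3091139*(-1775343511363/569400) = -5487833566371112457/569400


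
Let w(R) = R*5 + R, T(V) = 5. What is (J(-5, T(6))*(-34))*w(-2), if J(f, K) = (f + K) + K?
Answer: 2040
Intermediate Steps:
J(f, K) = f + 2*K (J(f, K) = (K + f) + K = f + 2*K)
w(R) = 6*R (w(R) = 5*R + R = 6*R)
(J(-5, T(6))*(-34))*w(-2) = ((-5 + 2*5)*(-34))*(6*(-2)) = ((-5 + 10)*(-34))*(-12) = (5*(-34))*(-12) = -170*(-12) = 2040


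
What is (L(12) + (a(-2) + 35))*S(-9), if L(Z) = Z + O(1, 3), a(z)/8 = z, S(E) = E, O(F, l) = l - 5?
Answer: -261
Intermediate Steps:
O(F, l) = -5 + l
a(z) = 8*z
L(Z) = -2 + Z (L(Z) = Z + (-5 + 3) = Z - 2 = -2 + Z)
(L(12) + (a(-2) + 35))*S(-9) = ((-2 + 12) + (8*(-2) + 35))*(-9) = (10 + (-16 + 35))*(-9) = (10 + 19)*(-9) = 29*(-9) = -261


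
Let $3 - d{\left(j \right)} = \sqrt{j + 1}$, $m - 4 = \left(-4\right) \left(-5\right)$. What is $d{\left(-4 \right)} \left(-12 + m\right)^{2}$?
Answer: $432 - 144 i \sqrt{3} \approx 432.0 - 249.42 i$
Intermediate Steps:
$m = 24$ ($m = 4 - -20 = 4 + 20 = 24$)
$d{\left(j \right)} = 3 - \sqrt{1 + j}$ ($d{\left(j \right)} = 3 - \sqrt{j + 1} = 3 - \sqrt{1 + j}$)
$d{\left(-4 \right)} \left(-12 + m\right)^{2} = \left(3 - \sqrt{1 - 4}\right) \left(-12 + 24\right)^{2} = \left(3 - \sqrt{-3}\right) 12^{2} = \left(3 - i \sqrt{3}\right) 144 = 432 - 144 i \sqrt{3}$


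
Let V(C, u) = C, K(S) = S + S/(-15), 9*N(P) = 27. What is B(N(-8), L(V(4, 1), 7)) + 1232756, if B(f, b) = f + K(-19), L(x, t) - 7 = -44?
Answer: 18491119/15 ≈ 1.2327e+6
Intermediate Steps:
N(P) = 3 (N(P) = (⅑)*27 = 3)
K(S) = 14*S/15 (K(S) = S + S*(-1/15) = S - S/15 = 14*S/15)
L(x, t) = -37 (L(x, t) = 7 - 44 = -37)
B(f, b) = -266/15 + f (B(f, b) = f + (14/15)*(-19) = f - 266/15 = -266/15 + f)
B(N(-8), L(V(4, 1), 7)) + 1232756 = (-266/15 + 3) + 1232756 = -221/15 + 1232756 = 18491119/15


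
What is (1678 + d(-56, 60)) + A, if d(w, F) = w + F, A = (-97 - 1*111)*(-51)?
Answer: 12290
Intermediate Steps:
A = 10608 (A = (-97 - 111)*(-51) = -208*(-51) = 10608)
d(w, F) = F + w
(1678 + d(-56, 60)) + A = (1678 + (60 - 56)) + 10608 = (1678 + 4) + 10608 = 1682 + 10608 = 12290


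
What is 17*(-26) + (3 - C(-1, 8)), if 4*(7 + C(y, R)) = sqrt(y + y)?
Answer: -432 - I*sqrt(2)/4 ≈ -432.0 - 0.35355*I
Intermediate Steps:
C(y, R) = -7 + sqrt(2)*sqrt(y)/4 (C(y, R) = -7 + sqrt(y + y)/4 = -7 + sqrt(2*y)/4 = -7 + (sqrt(2)*sqrt(y))/4 = -7 + sqrt(2)*sqrt(y)/4)
17*(-26) + (3 - C(-1, 8)) = 17*(-26) + (3 - (-7 + sqrt(2)*sqrt(-1)/4)) = -442 + (3 - (-7 + sqrt(2)*I/4)) = -442 + (3 - (-7 + I*sqrt(2)/4)) = -442 + (3 + (7 - I*sqrt(2)/4)) = -442 + (10 - I*sqrt(2)/4) = -432 - I*sqrt(2)/4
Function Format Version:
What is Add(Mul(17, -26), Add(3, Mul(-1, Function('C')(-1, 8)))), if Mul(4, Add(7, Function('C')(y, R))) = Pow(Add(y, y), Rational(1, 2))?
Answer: Add(-432, Mul(Rational(-1, 4), I, Pow(2, Rational(1, 2)))) ≈ Add(-432.00, Mul(-0.35355, I))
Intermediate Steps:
Function('C')(y, R) = Add(-7, Mul(Rational(1, 4), Pow(2, Rational(1, 2)), Pow(y, Rational(1, 2)))) (Function('C')(y, R) = Add(-7, Mul(Rational(1, 4), Pow(Add(y, y), Rational(1, 2)))) = Add(-7, Mul(Rational(1, 4), Pow(Mul(2, y), Rational(1, 2)))) = Add(-7, Mul(Rational(1, 4), Mul(Pow(2, Rational(1, 2)), Pow(y, Rational(1, 2))))) = Add(-7, Mul(Rational(1, 4), Pow(2, Rational(1, 2)), Pow(y, Rational(1, 2)))))
Add(Mul(17, -26), Add(3, Mul(-1, Function('C')(-1, 8)))) = Add(Mul(17, -26), Add(3, Mul(-1, Add(-7, Mul(Rational(1, 4), Pow(2, Rational(1, 2)), Pow(-1, Rational(1, 2))))))) = Add(-442, Add(3, Mul(-1, Add(-7, Mul(Rational(1, 4), Pow(2, Rational(1, 2)), I))))) = Add(-442, Add(3, Mul(-1, Add(-7, Mul(Rational(1, 4), I, Pow(2, Rational(1, 2))))))) = Add(-442, Add(3, Add(7, Mul(Rational(-1, 4), I, Pow(2, Rational(1, 2)))))) = Add(-442, Add(10, Mul(Rational(-1, 4), I, Pow(2, Rational(1, 2))))) = Add(-432, Mul(Rational(-1, 4), I, Pow(2, Rational(1, 2))))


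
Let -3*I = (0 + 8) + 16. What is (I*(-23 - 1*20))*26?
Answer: 8944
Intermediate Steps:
I = -8 (I = -((0 + 8) + 16)/3 = -(8 + 16)/3 = -⅓*24 = -8)
(I*(-23 - 1*20))*26 = -8*(-23 - 1*20)*26 = -8*(-23 - 20)*26 = -8*(-43)*26 = 344*26 = 8944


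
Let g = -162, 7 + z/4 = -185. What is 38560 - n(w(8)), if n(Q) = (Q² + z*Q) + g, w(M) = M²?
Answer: 83778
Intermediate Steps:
z = -768 (z = -28 + 4*(-185) = -28 - 740 = -768)
n(Q) = -162 + Q² - 768*Q (n(Q) = (Q² - 768*Q) - 162 = -162 + Q² - 768*Q)
38560 - n(w(8)) = 38560 - (-162 + (8²)² - 768*8²) = 38560 - (-162 + 64² - 768*64) = 38560 - (-162 + 4096 - 49152) = 38560 - 1*(-45218) = 38560 + 45218 = 83778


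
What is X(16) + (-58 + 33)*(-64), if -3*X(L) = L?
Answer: 4784/3 ≈ 1594.7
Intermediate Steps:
X(L) = -L/3
X(16) + (-58 + 33)*(-64) = -1/3*16 + (-58 + 33)*(-64) = -16/3 - 25*(-64) = -16/3 + 1600 = 4784/3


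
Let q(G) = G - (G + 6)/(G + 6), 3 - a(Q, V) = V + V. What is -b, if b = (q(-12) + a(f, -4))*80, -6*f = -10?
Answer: 160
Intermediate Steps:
f = 5/3 (f = -1/6*(-10) = 5/3 ≈ 1.6667)
a(Q, V) = 3 - 2*V (a(Q, V) = 3 - (V + V) = 3 - 2*V)
q(G) = -1 + G (q(G) = G - (6 + G)/(6 + G) = G - 1*1 = G - 1 = -1 + G)
b = -160 (b = ((-1 - 12) + (3 - 2*(-4)))*80 = (-13 + (3 + 8))*80 = (-13 + 11)*80 = -2*80 = -160)
-b = -1*(-160) = 160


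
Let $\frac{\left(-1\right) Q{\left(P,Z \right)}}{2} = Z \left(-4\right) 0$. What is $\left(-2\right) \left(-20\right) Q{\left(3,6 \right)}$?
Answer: $0$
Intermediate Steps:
$Q{\left(P,Z \right)} = 0$ ($Q{\left(P,Z \right)} = - 2 Z \left(-4\right) 0 = - 2 - 4 Z 0 = \left(-2\right) 0 = 0$)
$\left(-2\right) \left(-20\right) Q{\left(3,6 \right)} = \left(-2\right) \left(-20\right) 0 = 40 \cdot 0 = 0$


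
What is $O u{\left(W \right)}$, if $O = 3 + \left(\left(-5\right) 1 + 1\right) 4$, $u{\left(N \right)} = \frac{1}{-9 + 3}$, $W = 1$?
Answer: $\frac{13}{6} \approx 2.1667$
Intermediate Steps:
$u{\left(N \right)} = - \frac{1}{6}$ ($u{\left(N \right)} = \frac{1}{-6} = - \frac{1}{6}$)
$O = -13$ ($O = 3 + \left(-5 + 1\right) 4 = 3 - 16 = -13$)
$O u{\left(W \right)} = \left(-13\right) \left(- \frac{1}{6}\right) = \frac{13}{6}$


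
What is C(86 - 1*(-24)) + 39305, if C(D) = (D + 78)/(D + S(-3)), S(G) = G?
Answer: 4205823/107 ≈ 39307.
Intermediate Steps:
C(D) = (78 + D)/(-3 + D) (C(D) = (D + 78)/(D - 3) = (78 + D)/(-3 + D))
C(86 - 1*(-24)) + 39305 = (78 + (86 - 1*(-24)))/(-3 + (86 - 1*(-24))) + 39305 = (78 + (86 + 24))/(-3 + (86 + 24)) + 39305 = (78 + 110)/(-3 + 110) + 39305 = 188/107 + 39305 = 4205823/107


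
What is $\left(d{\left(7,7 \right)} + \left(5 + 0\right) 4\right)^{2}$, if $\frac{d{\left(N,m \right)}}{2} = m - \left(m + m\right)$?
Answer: $36$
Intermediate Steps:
$d{\left(N,m \right)} = - 2 m$ ($d{\left(N,m \right)} = 2 \left(m - \left(m + m\right)\right) = 2 \left(m - 2 m\right) = 2 \left(- m\right) = - 2 m$)
$\left(d{\left(7,7 \right)} + \left(5 + 0\right) 4\right)^{2} = \left(\left(-2\right) 7 + \left(5 + 0\right) 4\right)^{2} = \left(-14 + 5 \cdot 4\right)^{2} = \left(-14 + 20\right)^{2} = 6^{2} = 36$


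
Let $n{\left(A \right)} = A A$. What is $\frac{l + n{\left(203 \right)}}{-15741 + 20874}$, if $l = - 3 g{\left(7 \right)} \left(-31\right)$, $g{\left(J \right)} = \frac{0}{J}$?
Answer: $\frac{1421}{177} \approx 8.0282$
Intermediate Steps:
$g{\left(J \right)} = 0$
$n{\left(A \right)} = A^{2}$
$l = 0$ ($l = \left(-3\right) 0 \left(-31\right) = 0 \left(-31\right) = 0$)
$\frac{l + n{\left(203 \right)}}{-15741 + 20874} = \frac{0 + 203^{2}}{-15741 + 20874} = \frac{0 + 41209}{5133} = 41209 \cdot \frac{1}{5133} = \frac{1421}{177}$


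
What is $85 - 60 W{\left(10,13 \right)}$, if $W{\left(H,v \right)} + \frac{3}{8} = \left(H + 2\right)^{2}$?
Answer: $- \frac{17065}{2} \approx -8532.5$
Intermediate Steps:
$W{\left(H,v \right)} = - \frac{3}{8} + \left(2 + H\right)^{2}$ ($W{\left(H,v \right)} = - \frac{3}{8} + \left(H + 2\right)^{2} = - \frac{3}{8} + \left(2 + H\right)^{2}$)
$85 - 60 W{\left(10,13 \right)} = 85 - 60 \left(- \frac{3}{8} + \left(2 + 10\right)^{2}\right) = 85 - 60 \left(- \frac{3}{8} + 12^{2}\right) = 85 - 60 \left(- \frac{3}{8} + 144\right) = 85 - \frac{17235}{2} = - \frac{17065}{2}$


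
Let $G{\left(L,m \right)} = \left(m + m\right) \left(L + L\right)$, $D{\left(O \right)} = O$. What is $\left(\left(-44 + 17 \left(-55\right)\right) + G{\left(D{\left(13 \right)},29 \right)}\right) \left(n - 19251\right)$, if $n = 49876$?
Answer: $16200625$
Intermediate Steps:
$G{\left(L,m \right)} = 4 L m$ ($G{\left(L,m \right)} = 2 m 2 L = 4 L m$)
$\left(\left(-44 + 17 \left(-55\right)\right) + G{\left(D{\left(13 \right)},29 \right)}\right) \left(n - 19251\right) = \left(\left(-44 + 17 \left(-55\right)\right) + 4 \cdot 13 \cdot 29\right) \left(49876 - 19251\right) = \left(\left(-44 - 935\right) + 1508\right) 30625 = \left(-979 + 1508\right) 30625 = 529 \cdot 30625 = 16200625$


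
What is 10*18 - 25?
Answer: 155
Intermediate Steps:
10*18 - 25 = 180 - 25 = 155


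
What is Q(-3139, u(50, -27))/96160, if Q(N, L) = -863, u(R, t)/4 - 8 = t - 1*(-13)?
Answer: -863/96160 ≈ -0.0089746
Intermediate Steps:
u(R, t) = 84 + 4*t (u(R, t) = 32 + 4*(t - 1*(-13)) = 32 + 4*(t + 13) = 32 + 4*(13 + t) = 32 + (52 + 4*t) = 84 + 4*t)
Q(-3139, u(50, -27))/96160 = -863/96160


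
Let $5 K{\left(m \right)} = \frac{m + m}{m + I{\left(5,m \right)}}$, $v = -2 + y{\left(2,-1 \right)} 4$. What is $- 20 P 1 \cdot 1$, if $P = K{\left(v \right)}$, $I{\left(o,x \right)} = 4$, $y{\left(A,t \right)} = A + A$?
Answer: $- \frac{56}{9} \approx -6.2222$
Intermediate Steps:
$y{\left(A,t \right)} = 2 A$
$v = 14$ ($v = -2 + 2 \cdot 2 \cdot 4 = -2 + 4 \cdot 4 = -2 + 16 = 14$)
$K{\left(m \right)} = \frac{2 m}{5 \left(4 + m\right)}$ ($K{\left(m \right)} = \frac{\left(m + m\right) \frac{1}{m + 4}}{5} = \frac{2 m \frac{1}{4 + m}}{5} = \frac{2 m}{5 \left(4 + m\right)}$)
$P = \frac{14}{45}$ ($P = \frac{2}{5} \cdot 14 \frac{1}{4 + 14} = \frac{2}{5} \cdot 14 \cdot \frac{1}{18} = \frac{14}{45} \approx 0.31111$)
$- 20 P 1 \cdot 1 = \left(-20\right) \frac{14}{45} \cdot 1 \cdot 1 = \left(- \frac{56}{9}\right) 1 = - \frac{56}{9}$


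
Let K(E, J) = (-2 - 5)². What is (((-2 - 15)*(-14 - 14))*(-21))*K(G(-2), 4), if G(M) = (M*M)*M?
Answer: -489804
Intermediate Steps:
G(M) = M³ (G(M) = M²*M = M³)
K(E, J) = 49 (K(E, J) = (-7)² = 49)
(((-2 - 15)*(-14 - 14))*(-21))*K(G(-2), 4) = (((-2 - 15)*(-14 - 14))*(-21))*49 = (-17*(-28)*(-21))*49 = (476*(-21))*49 = -9996*49 = -489804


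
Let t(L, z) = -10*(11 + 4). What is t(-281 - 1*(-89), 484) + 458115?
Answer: 457965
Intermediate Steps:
t(L, z) = -150 (t(L, z) = -10*15 = -150)
t(-281 - 1*(-89), 484) + 458115 = -150 + 458115 = 457965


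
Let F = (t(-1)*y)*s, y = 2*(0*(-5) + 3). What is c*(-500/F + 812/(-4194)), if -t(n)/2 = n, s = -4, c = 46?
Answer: 1972273/4194 ≈ 470.26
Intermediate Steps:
t(n) = -2*n
y = 6 (y = 2*(0 + 3) = 2*3 = 6)
F = -48 (F = (-2*(-1)*6)*(-4) = (2*6)*(-4) = 12*(-4) = -48)
c*(-500/F + 812/(-4194)) = 46*(-500/(-48) + 812/(-4194)) = 46*(-500*(-1/48) + 812*(-1/4194)) = 46*(125/12 - 406/2097) = 46*(85751/8388) = 1972273/4194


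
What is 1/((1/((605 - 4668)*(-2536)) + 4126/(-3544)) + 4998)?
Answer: 4564569224/22808402813649 ≈ 0.00020013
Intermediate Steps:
1/((1/((605 - 4668)*(-2536)) + 4126/(-3544)) + 4998) = 1/((-1/2536/(-4063) + 4126*(-1/3544)) + 4998) = 1/((-1/4063*(-1/2536) - 2063/1772) + 4998) = 1/((1/10303768 - 2063/1772) + 4998) = 1/(-5314167903/4564569224 + 4998) = 1/(22808402813649/4564569224) = 4564569224/22808402813649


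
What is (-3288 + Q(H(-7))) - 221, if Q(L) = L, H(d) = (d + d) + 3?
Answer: -3520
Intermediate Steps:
H(d) = 3 + 2*d (H(d) = 2*d + 3 = 3 + 2*d)
(-3288 + Q(H(-7))) - 221 = (-3288 + (3 + 2*(-7))) - 221 = (-3288 + (3 - 14)) - 221 = (-3288 - 11) - 221 = -3299 - 221 = -3520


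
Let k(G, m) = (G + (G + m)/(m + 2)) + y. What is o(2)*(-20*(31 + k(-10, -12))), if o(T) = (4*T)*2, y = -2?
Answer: -6784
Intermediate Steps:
k(G, m) = -2 + G + (G + m)/(2 + m) (k(G, m) = (G + (G + m)/(m + 2)) - 2 = (G + (G + m)/(2 + m)) - 2 = -2 + G + (G + m)/(2 + m))
o(T) = 8*T
o(2)*(-20*(31 + k(-10, -12))) = (8*2)*(-20*(31 + (-4 - 1*(-12) + 3*(-10) - 10*(-12))/(2 - 12))) = 16*(-20*(31 + (-4 + 12 - 30 + 120)/(-10))) = 16*(-20*(31 - ⅒*98)) = 16*(-20*(31 - 49/5)) = 16*(-20*106/5) = 16*(-424) = -6784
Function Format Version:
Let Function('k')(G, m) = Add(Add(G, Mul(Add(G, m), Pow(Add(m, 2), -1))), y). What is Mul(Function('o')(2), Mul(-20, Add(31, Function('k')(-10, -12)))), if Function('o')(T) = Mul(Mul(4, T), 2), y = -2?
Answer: -6784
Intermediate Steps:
Function('k')(G, m) = Add(-2, G, Mul(Pow(Add(2, m), -1), Add(G, m))) (Function('k')(G, m) = Add(Add(G, Mul(Add(G, m), Pow(Add(m, 2), -1))), -2) = Add(Add(G, Mul(Add(G, m), Pow(Add(2, m), -1))), -2) = Add(Add(G, Mul(Pow(Add(2, m), -1), Add(G, m))), -2) = Add(-2, G, Mul(Pow(Add(2, m), -1), Add(G, m))))
Function('o')(T) = Mul(8, T)
Mul(Function('o')(2), Mul(-20, Add(31, Function('k')(-10, -12)))) = Mul(Mul(8, 2), Mul(-20, Add(31, Mul(Pow(Add(2, -12), -1), Add(-4, Mul(-1, -12), Mul(3, -10), Mul(-10, -12)))))) = Mul(16, Mul(-20, Add(31, Mul(Pow(-10, -1), Add(-4, 12, -30, 120))))) = Mul(16, Mul(-20, Add(31, Mul(Rational(-1, 10), 98)))) = Mul(16, Mul(-20, Add(31, Rational(-49, 5)))) = Mul(16, Mul(-20, Rational(106, 5))) = Mul(16, -424) = -6784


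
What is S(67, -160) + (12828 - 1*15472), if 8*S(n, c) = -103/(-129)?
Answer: -2728505/1032 ≈ -2643.9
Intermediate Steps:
S(n, c) = 103/1032 (S(n, c) = (-103/(-129))/8 = (-103*(-1/129))/8 = (⅛)*(103/129) = 103/1032)
S(67, -160) + (12828 - 1*15472) = 103/1032 + (12828 - 1*15472) = 103/1032 + (12828 - 15472) = 103/1032 - 2644 = -2728505/1032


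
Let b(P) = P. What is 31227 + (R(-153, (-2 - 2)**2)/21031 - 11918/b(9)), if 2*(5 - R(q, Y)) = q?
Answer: 11319937217/378558 ≈ 29903.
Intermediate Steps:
R(q, Y) = 5 - q/2
31227 + (R(-153, (-2 - 2)**2)/21031 - 11918/b(9)) = 31227 + ((5 - 1/2*(-153))/21031 - 11918/9) = 31227 + ((5 + 153/2)*(1/21031) - 11918*1/9) = 31227 + ((163/2)*(1/21031) - 11918/9) = 31227 + (163/42062 - 11918/9) = 31227 - 501293449/378558 = 11319937217/378558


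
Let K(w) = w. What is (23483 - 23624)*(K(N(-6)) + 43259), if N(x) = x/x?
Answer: -6099660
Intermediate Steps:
N(x) = 1
(23483 - 23624)*(K(N(-6)) + 43259) = (23483 - 23624)*(1 + 43259) = -141*43260 = -6099660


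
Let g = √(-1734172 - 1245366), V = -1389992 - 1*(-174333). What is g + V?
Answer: -1215659 + I*√2979538 ≈ -1.2157e+6 + 1726.1*I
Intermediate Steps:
V = -1215659 (V = -1389992 + 174333 = -1215659)
g = I*√2979538 (g = √(-2979538) = I*√2979538 ≈ 1726.1*I)
g + V = I*√2979538 - 1215659 = -1215659 + I*√2979538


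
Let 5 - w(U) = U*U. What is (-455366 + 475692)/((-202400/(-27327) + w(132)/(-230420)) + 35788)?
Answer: 127986466872840/225392959540933 ≈ 0.56784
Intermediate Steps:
w(U) = 5 - U**2 (w(U) = 5 - U*U = 5 - U**2)
(-455366 + 475692)/((-202400/(-27327) + w(132)/(-230420)) + 35788) = (-455366 + 475692)/((-202400/(-27327) + (5 - 1*132**2)/(-230420)) + 35788) = 20326/((-202400*(-1/27327) + (5 - 1*17424)*(-1/230420)) + 35788) = 20326/((202400/27327 + (5 - 17424)*(-1/230420)) + 35788) = 20326/((202400/27327 - 17419*(-1/230420)) + 35788) = 20326/((202400/27327 + 17419/230420) + 35788) = 20326/(47113017013/6296687340 + 35788) = 20326/(225392959540933/6296687340) = 20326*(6296687340/225392959540933) = 127986466872840/225392959540933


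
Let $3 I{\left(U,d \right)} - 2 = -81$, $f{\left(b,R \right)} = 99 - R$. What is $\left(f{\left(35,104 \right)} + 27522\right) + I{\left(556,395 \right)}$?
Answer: $\frac{82472}{3} \approx 27491.0$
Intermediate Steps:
$I{\left(U,d \right)} = - \frac{79}{3}$ ($I{\left(U,d \right)} = \frac{2}{3} + \frac{1}{3} \left(-81\right) = \frac{2}{3} - 27 = - \frac{79}{3}$)
$\left(f{\left(35,104 \right)} + 27522\right) + I{\left(556,395 \right)} = \left(\left(99 - 104\right) + 27522\right) - \frac{79}{3} = \left(-5 + 27522\right) - \frac{79}{3} = 27517 - \frac{79}{3} = \frac{82472}{3}$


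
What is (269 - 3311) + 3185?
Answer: 143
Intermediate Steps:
(269 - 3311) + 3185 = -3042 + 3185 = 143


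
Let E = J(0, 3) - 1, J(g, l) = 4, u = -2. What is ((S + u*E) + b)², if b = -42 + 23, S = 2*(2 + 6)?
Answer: 81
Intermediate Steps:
S = 16 (S = 2*8 = 16)
b = -19
E = 3 (E = 4 - 1 = 3)
((S + u*E) + b)² = ((16 - 2*3) - 19)² = ((16 - 6) - 19)² = (10 - 19)² = (-9)² = 81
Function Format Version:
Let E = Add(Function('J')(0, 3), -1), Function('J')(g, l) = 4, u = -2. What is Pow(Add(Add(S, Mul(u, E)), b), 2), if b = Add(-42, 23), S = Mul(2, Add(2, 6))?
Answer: 81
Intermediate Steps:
S = 16 (S = Mul(2, 8) = 16)
b = -19
E = 3 (E = Add(4, -1) = 3)
Pow(Add(Add(S, Mul(u, E)), b), 2) = Pow(Add(Add(16, Mul(-2, 3)), -19), 2) = Pow(Add(Add(16, -6), -19), 2) = Pow(Add(10, -19), 2) = Pow(-9, 2) = 81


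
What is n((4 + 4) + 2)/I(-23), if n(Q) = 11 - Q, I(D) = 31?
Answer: 1/31 ≈ 0.032258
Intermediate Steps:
n((4 + 4) + 2)/I(-23) = (11 - ((4 + 4) + 2))/31 = (11 - (8 + 2))*(1/31) = (11 - 1*10)*(1/31) = (11 - 10)*(1/31) = 1*(1/31) = 1/31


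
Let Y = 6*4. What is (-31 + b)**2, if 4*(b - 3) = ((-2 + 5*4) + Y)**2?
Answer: 170569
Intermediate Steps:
Y = 24
b = 444 (b = 3 + ((-2 + 5*4) + 24)**2/4 = 3 + ((-2 + 20) + 24)**2/4 = 3 + (18 + 24)**2/4 = 3 + (1/4)*42**2 = 3 + (1/4)*1764 = 3 + 441 = 444)
(-31 + b)**2 = (-31 + 444)**2 = 413**2 = 170569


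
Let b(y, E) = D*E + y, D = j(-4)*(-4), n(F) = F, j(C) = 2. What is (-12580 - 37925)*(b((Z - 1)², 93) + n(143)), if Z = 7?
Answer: 28535325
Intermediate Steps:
D = -8 (D = 2*(-4) = -8)
b(y, E) = y - 8*E (b(y, E) = -8*E + y = y - 8*E)
(-12580 - 37925)*(b((Z - 1)², 93) + n(143)) = (-12580 - 37925)*(((7 - 1)² - 8*93) + 143) = -50505*((6² - 744) + 143) = -50505*((36 - 744) + 143) = -50505*(-708 + 143) = -50505*(-565) = 28535325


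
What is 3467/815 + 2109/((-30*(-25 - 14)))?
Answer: 77003/12714 ≈ 6.0565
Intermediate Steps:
3467/815 + 2109/((-30*(-25 - 14))) = 3467*(1/815) + 2109/((-30*(-39))) = 3467/815 + 2109/1170 = 3467/815 + 2109*(1/1170) = 3467/815 + 703/390 = 77003/12714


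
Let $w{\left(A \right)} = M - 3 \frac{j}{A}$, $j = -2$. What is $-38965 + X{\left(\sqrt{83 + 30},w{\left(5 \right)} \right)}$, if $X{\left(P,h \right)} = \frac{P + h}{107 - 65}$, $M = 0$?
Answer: $- \frac{1363774}{35} + \frac{\sqrt{113}}{42} \approx -38965.0$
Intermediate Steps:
$w{\left(A \right)} = \frac{6}{A}$ ($w{\left(A \right)} = 0 - 3 \left(- \frac{2}{A}\right) = 0 + \frac{6}{A} = \frac{6}{A}$)
$X{\left(P,h \right)} = \frac{P}{42} + \frac{h}{42}$ ($X{\left(P,h \right)} = \frac{P + h}{42} = \left(P + h\right) \frac{1}{42} = \frac{P}{42} + \frac{h}{42}$)
$-38965 + X{\left(\sqrt{83 + 30},w{\left(5 \right)} \right)} = -38965 + \left(\frac{\sqrt{83 + 30}}{42} + \frac{6 \cdot \frac{1}{5}}{42}\right) = -38965 + \left(\frac{\sqrt{113}}{42} + \frac{6 \cdot \frac{1}{5}}{42}\right) = -38965 + \left(\frac{\sqrt{113}}{42} + \frac{1}{42} \cdot \frac{6}{5}\right) = -38965 + \left(\frac{\sqrt{113}}{42} + \frac{1}{35}\right) = -38965 + \left(\frac{1}{35} + \frac{\sqrt{113}}{42}\right) = - \frac{1363774}{35} + \frac{\sqrt{113}}{42}$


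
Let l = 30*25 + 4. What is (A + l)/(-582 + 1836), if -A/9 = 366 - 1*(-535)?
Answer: -7355/1254 ≈ -5.8652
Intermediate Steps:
l = 754 (l = 750 + 4 = 754)
A = -8109 (A = -9*(366 - 1*(-535)) = -9*(366 + 535) = -9*901 = -8109)
(A + l)/(-582 + 1836) = (-8109 + 754)/(-582 + 1836) = -7355/1254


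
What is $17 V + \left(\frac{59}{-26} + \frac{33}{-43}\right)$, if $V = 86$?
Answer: $\frac{1631121}{1118} \approx 1459.0$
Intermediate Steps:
$17 V + \left(\frac{59}{-26} + \frac{33}{-43}\right) = 17 \cdot 86 + \left(\frac{59}{-26} + \frac{33}{-43}\right) = 1462 + \left(59 \left(- \frac{1}{26}\right) + 33 \left(- \frac{1}{43}\right)\right) = 1462 - \frac{3395}{1118} = \frac{1631121}{1118}$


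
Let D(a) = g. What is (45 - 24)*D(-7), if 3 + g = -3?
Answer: -126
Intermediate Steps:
g = -6 (g = -3 - 3 = -6)
D(a) = -6
(45 - 24)*D(-7) = (45 - 24)*(-6) = 21*(-6) = -126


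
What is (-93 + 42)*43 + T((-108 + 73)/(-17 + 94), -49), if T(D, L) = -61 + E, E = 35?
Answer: -2219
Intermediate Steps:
T(D, L) = -26 (T(D, L) = -61 + 35 = -26)
(-93 + 42)*43 + T((-108 + 73)/(-17 + 94), -49) = (-93 + 42)*43 - 26 = -51*43 - 26 = -2193 - 26 = -2219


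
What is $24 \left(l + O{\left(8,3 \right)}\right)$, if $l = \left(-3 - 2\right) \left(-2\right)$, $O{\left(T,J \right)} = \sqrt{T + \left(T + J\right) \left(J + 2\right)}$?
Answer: $240 + 72 \sqrt{7} \approx 430.49$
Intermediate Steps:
$O{\left(T,J \right)} = \sqrt{T + \left(2 + J\right) \left(J + T\right)}$ ($O{\left(T,J \right)} = \sqrt{T + \left(J + T\right) \left(2 + J\right)} = \sqrt{T + \left(2 + J\right) \left(J + T\right)}$)
$l = 10$ ($l = \left(-5\right) \left(-2\right) = 10$)
$24 \left(l + O{\left(8,3 \right)}\right) = 24 \left(10 + \sqrt{3^{2} + 2 \cdot 3 + 3 \cdot 8 + 3 \cdot 8}\right) = 24 \left(10 + \sqrt{9 + 6 + 24 + 24}\right) = 24 \left(10 + \sqrt{63}\right) = 24 \left(10 + 3 \sqrt{7}\right) = 240 + 72 \sqrt{7}$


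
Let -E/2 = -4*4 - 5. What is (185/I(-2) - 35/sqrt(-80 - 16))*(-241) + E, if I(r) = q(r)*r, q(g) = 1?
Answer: 44669/2 - 8435*I*sqrt(6)/24 ≈ 22335.0 - 860.89*I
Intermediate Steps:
I(r) = r (I(r) = 1*r = r)
E = 42 (E = -2*(-4*4 - 5) = -2*(-16 - 5) = -2*(-21) = 42)
(185/I(-2) - 35/sqrt(-80 - 16))*(-241) + E = (185/(-2) - 35/sqrt(-80 - 16))*(-241) + 42 = (185*(-1/2) - 35*(-I*sqrt(6)/24))*(-241) + 42 = (-185/2 - 35*(-I*sqrt(6)/24))*(-241) + 42 = (-185/2 - (-35)*I*sqrt(6)/24)*(-241) + 42 = (-185/2 + 35*I*sqrt(6)/24)*(-241) + 42 = (44585/2 - 8435*I*sqrt(6)/24) + 42 = 44669/2 - 8435*I*sqrt(6)/24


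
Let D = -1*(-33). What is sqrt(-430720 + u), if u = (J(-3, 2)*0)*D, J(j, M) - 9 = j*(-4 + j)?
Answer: 8*I*sqrt(6730) ≈ 656.29*I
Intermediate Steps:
D = 33
J(j, M) = 9 + j*(-4 + j)
u = 0 (u = ((9 + (-3)**2 - 4*(-3))*0)*33 = ((9 + 9 + 12)*0)*33 = (30*0)*33 = 0*33 = 0)
sqrt(-430720 + u) = sqrt(-430720 + 0) = sqrt(-430720) = 8*I*sqrt(6730)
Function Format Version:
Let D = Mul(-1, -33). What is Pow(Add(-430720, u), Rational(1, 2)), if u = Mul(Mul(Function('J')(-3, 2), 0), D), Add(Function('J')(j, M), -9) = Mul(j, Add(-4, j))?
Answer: Mul(8, I, Pow(6730, Rational(1, 2))) ≈ Mul(656.29, I)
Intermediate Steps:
D = 33
Function('J')(j, M) = Add(9, Mul(j, Add(-4, j)))
u = 0 (u = Mul(Mul(Add(9, Pow(-3, 2), Mul(-4, -3)), 0), 33) = Mul(Mul(Add(9, 9, 12), 0), 33) = Mul(Mul(30, 0), 33) = Mul(0, 33) = 0)
Pow(Add(-430720, u), Rational(1, 2)) = Pow(Add(-430720, 0), Rational(1, 2)) = Pow(-430720, Rational(1, 2)) = Mul(8, I, Pow(6730, Rational(1, 2)))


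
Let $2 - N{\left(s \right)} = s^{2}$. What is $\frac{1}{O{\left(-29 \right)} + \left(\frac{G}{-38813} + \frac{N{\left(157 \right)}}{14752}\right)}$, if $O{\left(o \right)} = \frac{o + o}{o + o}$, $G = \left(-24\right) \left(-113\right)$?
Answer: $- \frac{572569376}{424062059} \approx -1.3502$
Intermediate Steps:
$N{\left(s \right)} = 2 - s^{2}$
$G = 2712$
$O{\left(o \right)} = 1$ ($O{\left(o \right)} = \frac{2 o}{2 o} = 2 o \frac{1}{2 o} = 1$)
$\frac{1}{O{\left(-29 \right)} + \left(\frac{G}{-38813} + \frac{N{\left(157 \right)}}{14752}\right)} = \frac{1}{1 + \left(\frac{2712}{-38813} + \frac{2 - 157^{2}}{14752}\right)} = \frac{1}{1 + \left(2712 \left(- \frac{1}{38813}\right) + \left(2 - 24649\right) \frac{1}{14752}\right)} = \frac{1}{1 + \left(- \frac{2712}{38813} + \left(2 - 24649\right) \frac{1}{14752}\right)} = \frac{1}{1 - \frac{996631435}{572569376}} = \frac{1}{- \frac{424062059}{572569376}} = - \frac{572569376}{424062059}$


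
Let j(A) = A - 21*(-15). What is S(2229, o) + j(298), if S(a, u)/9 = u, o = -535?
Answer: -4202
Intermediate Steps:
j(A) = 315 + A (j(A) = A + 315 = 315 + A)
S(a, u) = 9*u
S(2229, o) + j(298) = 9*(-535) + (315 + 298) = -4815 + 613 = -4202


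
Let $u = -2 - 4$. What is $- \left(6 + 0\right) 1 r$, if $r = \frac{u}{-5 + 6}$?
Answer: $36$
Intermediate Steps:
$u = -6$
$r = -6$ ($r = \frac{1}{-5 + 6} \left(-6\right) = 1^{-1} \left(-6\right) = 1 \left(-6\right) = -6$)
$- \left(6 + 0\right) 1 r = - \left(6 + 0\right) 1 \left(-6\right) = - 6 \cdot 1 \left(-6\right) = \left(-1\right) 6 \left(-6\right) = \left(-6\right) \left(-6\right) = 36$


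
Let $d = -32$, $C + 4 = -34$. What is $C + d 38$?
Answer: $-1254$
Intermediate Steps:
$C = -38$ ($C = -4 - 34 = -38$)
$C + d 38 = -38 - 1216 = -1254$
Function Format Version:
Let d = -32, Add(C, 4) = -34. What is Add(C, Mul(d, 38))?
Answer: -1254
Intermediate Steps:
C = -38 (C = Add(-4, -34) = -38)
Add(C, Mul(d, 38)) = Add(-38, Mul(-32, 38)) = Add(-38, -1216) = -1254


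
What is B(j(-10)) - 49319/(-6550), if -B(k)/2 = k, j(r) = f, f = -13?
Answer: 219619/6550 ≈ 33.530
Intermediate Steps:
j(r) = -13
B(k) = -2*k
B(j(-10)) - 49319/(-6550) = -2*(-13) - 49319/(-6550) = 26 - 49319*(-1)/6550 = 26 - 1*(-49319/6550) = 26 + 49319/6550 = 219619/6550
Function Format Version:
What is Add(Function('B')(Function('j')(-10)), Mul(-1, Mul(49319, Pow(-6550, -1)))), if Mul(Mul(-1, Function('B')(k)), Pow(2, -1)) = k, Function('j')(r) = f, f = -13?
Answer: Rational(219619, 6550) ≈ 33.530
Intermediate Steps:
Function('j')(r) = -13
Function('B')(k) = Mul(-2, k)
Add(Function('B')(Function('j')(-10)), Mul(-1, Mul(49319, Pow(-6550, -1)))) = Add(Mul(-2, -13), Mul(-1, Mul(49319, Pow(-6550, -1)))) = Add(26, Mul(-1, Mul(49319, Rational(-1, 6550)))) = Add(26, Mul(-1, Rational(-49319, 6550))) = Add(26, Rational(49319, 6550)) = Rational(219619, 6550)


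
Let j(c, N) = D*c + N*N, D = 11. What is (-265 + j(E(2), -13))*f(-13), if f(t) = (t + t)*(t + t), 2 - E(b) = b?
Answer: -64896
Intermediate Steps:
E(b) = 2 - b
f(t) = 4*t² (f(t) = (2*t)*(2*t) = 4*t²)
j(c, N) = N² + 11*c (j(c, N) = 11*c + N*N = 11*c + N² = N² + 11*c)
(-265 + j(E(2), -13))*f(-13) = (-265 + ((-13)² + 11*(2 - 1*2)))*(4*(-13)²) = (-265 + (169 + 11*(2 - 2)))*(4*169) = (-265 + (169 + 11*0))*676 = (-265 + (169 + 0))*676 = (-265 + 169)*676 = -96*676 = -64896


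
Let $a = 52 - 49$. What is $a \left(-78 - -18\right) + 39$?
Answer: $-141$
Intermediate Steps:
$a = 3$ ($a = 52 - 49 = 3$)
$a \left(-78 - -18\right) + 39 = 3 \left(-78 - -18\right) + 39 = 3 \left(-78 + 18\right) + 39 = 3 \left(-60\right) + 39 = -180 + 39 = -141$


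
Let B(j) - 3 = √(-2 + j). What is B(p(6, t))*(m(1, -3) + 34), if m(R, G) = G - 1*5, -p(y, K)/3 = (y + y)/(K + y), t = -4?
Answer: 78 + 52*I*√5 ≈ 78.0 + 116.28*I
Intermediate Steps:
p(y, K) = -6*y/(K + y) (p(y, K) = -3*(y + y)/(K + y) = -3*2*y/(K + y) = -6*y/(K + y))
B(j) = 3 + √(-2 + j)
m(R, G) = -5 + G (m(R, G) = G - 5 = -5 + G)
B(p(6, t))*(m(1, -3) + 34) = (3 + √(-2 - 6*6/(-4 + 6)))*((-5 - 3) + 34) = (3 + √(-2 - 6*6/2))*(-8 + 34) = (3 + √(-2 - 6*6*½))*26 = (3 + √(-2 - 18))*26 = (3 + √(-20))*26 = (3 + 2*I*√5)*26 = 78 + 52*I*√5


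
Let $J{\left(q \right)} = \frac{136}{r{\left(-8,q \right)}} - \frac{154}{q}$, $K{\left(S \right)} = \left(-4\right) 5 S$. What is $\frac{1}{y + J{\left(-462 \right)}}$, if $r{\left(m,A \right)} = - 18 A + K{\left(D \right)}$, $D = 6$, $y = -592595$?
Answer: $- \frac{683}{404742146} \approx -1.6875 \cdot 10^{-6}$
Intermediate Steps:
$K{\left(S \right)} = - 20 S$
$r{\left(m,A \right)} = -120 - 18 A$ ($r{\left(m,A \right)} = - 18 A - 120 = -120 - 18 A$)
$J{\left(q \right)} = - \frac{154}{q} + \frac{136}{-120 - 18 q}$ ($J{\left(q \right)} = \frac{136}{-120 - 18 q} - \frac{154}{q} = - \frac{154}{q} + \frac{136}{-120 - 18 q}$)
$\frac{1}{y + J{\left(-462 \right)}} = \frac{1}{-592595 + \frac{2 \left(-4620 - -335874\right)}{3 \left(-462\right) \left(20 + 3 \left(-462\right)\right)}} = \frac{1}{-592595 + \frac{2}{3} \left(- \frac{1}{462}\right) \frac{1}{20 - 1386} \left(-4620 + 335874\right)} = \frac{1}{-592595 + \frac{2}{3} \left(- \frac{1}{462}\right) \frac{1}{-1366} \cdot 331254} = \frac{1}{-592595 + \frac{2}{3} \left(- \frac{1}{462}\right) \left(- \frac{1}{1366}\right) 331254} = \frac{1}{-592595 + \frac{239}{683}} = \frac{1}{- \frac{404742146}{683}} = - \frac{683}{404742146}$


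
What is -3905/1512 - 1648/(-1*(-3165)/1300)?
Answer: -216777875/319032 ≈ -679.49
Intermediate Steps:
-3905/1512 - 1648/(-1*(-3165)/1300) = -3905*1/1512 - 1648/(3165*(1/1300)) = -3905/1512 - 1648/633/260 = -3905/1512 - 1648*260/633 = -3905/1512 - 428480/633 = -216777875/319032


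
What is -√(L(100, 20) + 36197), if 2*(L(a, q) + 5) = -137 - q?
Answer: -√144454/2 ≈ -190.04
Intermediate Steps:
L(a, q) = -147/2 - q/2 (L(a, q) = -5 + (-137 - q)/2 = -5 + (-137/2 - q/2) = -147/2 - q/2)
-√(L(100, 20) + 36197) = -√((-147/2 - ½*20) + 36197) = -√((-147/2 - 10) + 36197) = -√(-167/2 + 36197) = -√(72227/2) = -√144454/2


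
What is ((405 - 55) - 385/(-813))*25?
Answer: 7123375/813 ≈ 8761.8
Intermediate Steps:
((405 - 55) - 385/(-813))*25 = (350 - 385*(-1/813))*25 = (350 + 385/813)*25 = (284935/813)*25 = 7123375/813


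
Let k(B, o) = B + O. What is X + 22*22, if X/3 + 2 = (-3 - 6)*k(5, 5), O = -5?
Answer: 478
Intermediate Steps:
k(B, o) = -5 + B (k(B, o) = B - 5 = -5 + B)
X = -6 (X = -6 + 3*((-3 - 6)*(-5 + 5)) = -6 + 3*(-9*0) = -6 + 3*0 = -6 + 0 = -6)
X + 22*22 = -6 + 22*22 = -6 + 484 = 478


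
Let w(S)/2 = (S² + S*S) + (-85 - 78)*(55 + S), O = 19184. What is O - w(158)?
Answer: -11234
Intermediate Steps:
w(S) = -17930 - 326*S + 4*S² (w(S) = 2*((S² + S*S) + (-85 - 78)*(55 + S)) = 2*((S² + S²) - 163*(55 + S)) = 2*(2*S² + (-8965 - 163*S)) = 2*(-8965 - 163*S + 2*S²) = -17930 - 326*S + 4*S²)
O - w(158) = 19184 - (-17930 - 326*158 + 4*158²) = 19184 - (-17930 - 51508 + 4*24964) = 19184 - (-17930 - 51508 + 99856) = 19184 - 1*30418 = 19184 - 30418 = -11234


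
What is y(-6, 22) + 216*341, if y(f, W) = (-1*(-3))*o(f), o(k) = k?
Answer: 73638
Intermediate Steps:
y(f, W) = 3*f (y(f, W) = (-1*(-3))*f = 3*f)
y(-6, 22) + 216*341 = 3*(-6) + 216*341 = -18 + 73656 = 73638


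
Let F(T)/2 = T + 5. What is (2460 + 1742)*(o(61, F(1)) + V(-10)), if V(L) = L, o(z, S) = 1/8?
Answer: -165979/4 ≈ -41495.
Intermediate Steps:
F(T) = 10 + 2*T (F(T) = 2*(T + 5) = 2*(5 + T) = 10 + 2*T)
o(z, S) = 1/8
(2460 + 1742)*(o(61, F(1)) + V(-10)) = (2460 + 1742)*(1/8 - 10) = 4202*(-79/8) = -165979/4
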